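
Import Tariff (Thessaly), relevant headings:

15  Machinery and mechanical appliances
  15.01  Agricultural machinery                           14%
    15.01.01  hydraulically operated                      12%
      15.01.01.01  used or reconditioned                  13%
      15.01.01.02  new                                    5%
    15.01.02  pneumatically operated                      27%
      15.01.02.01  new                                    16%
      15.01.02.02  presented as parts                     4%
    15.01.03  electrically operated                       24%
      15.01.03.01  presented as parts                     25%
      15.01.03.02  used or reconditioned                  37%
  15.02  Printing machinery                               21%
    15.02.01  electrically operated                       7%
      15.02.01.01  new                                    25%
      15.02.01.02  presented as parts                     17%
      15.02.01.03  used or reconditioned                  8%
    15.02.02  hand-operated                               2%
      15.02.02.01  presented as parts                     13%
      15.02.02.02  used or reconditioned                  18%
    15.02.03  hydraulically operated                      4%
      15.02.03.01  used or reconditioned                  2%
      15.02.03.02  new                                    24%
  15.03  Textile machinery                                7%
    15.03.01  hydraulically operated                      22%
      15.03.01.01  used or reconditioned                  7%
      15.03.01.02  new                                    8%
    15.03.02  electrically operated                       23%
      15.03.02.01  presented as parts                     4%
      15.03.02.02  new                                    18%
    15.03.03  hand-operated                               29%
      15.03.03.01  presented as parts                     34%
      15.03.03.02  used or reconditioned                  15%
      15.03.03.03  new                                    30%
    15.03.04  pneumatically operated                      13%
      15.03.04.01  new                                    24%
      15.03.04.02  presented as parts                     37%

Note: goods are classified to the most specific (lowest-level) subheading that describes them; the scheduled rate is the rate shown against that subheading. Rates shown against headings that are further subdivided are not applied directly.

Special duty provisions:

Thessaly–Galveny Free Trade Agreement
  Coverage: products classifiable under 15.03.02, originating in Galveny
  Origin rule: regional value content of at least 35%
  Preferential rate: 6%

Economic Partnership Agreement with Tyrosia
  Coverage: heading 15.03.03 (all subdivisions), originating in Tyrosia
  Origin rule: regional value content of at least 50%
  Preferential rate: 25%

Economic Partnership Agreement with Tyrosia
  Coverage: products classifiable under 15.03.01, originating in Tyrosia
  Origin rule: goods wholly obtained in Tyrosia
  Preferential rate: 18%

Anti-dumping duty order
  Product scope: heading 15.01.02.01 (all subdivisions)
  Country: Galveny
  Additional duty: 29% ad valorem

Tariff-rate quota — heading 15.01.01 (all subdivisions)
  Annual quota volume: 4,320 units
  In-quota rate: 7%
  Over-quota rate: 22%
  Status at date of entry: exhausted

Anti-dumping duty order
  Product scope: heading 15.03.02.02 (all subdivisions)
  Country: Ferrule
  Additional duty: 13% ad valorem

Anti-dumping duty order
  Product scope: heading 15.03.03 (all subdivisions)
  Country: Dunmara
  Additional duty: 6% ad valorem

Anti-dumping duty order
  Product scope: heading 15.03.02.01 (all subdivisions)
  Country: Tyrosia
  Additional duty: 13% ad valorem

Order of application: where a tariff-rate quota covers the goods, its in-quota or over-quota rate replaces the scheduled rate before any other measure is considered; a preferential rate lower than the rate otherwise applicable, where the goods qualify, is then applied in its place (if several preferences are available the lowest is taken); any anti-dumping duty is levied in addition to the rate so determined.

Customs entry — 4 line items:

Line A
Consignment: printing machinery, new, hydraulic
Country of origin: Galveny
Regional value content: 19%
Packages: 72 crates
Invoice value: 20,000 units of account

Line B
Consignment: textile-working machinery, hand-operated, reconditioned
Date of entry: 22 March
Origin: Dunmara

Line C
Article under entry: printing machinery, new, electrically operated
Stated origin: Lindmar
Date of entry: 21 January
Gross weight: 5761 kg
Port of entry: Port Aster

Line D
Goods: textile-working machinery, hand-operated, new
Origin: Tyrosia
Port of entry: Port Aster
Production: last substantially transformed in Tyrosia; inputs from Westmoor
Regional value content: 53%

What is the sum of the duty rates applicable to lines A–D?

Line A: printing → 15.02; hydraulic → 15.02.03; new → 15.02.03.02. Scheduled 24%. Galveny agreement on 15.03.02: 15.02.03.02 not covered. → 24%.
Line B: textile-working → 15.03; hand-operated → 15.03.03; reconditioned → 15.03.03.02. Scheduled 15%. anti-dumping (Dunmara, 15.03.03): +6%; total 15% + 6% = 21%. → 21%.
Line C: printing → 15.02; electrically operated → 15.02.01; new → 15.02.01.01. Scheduled 25%. No special measure applies. → 25%.
Line D: textile-working → 15.03; hand-operated → 15.03.03; new → 15.03.03.03. Scheduled 30%. Tyrosia agreement on 15.03.03: RVC ≥ 50% → 25% available; Tyrosia agreement on 15.03.01: 15.03.03.03 not covered; preferential 25%. → 25%.
Sum: 24% + 21% + 25% + 25% = 95%.

95%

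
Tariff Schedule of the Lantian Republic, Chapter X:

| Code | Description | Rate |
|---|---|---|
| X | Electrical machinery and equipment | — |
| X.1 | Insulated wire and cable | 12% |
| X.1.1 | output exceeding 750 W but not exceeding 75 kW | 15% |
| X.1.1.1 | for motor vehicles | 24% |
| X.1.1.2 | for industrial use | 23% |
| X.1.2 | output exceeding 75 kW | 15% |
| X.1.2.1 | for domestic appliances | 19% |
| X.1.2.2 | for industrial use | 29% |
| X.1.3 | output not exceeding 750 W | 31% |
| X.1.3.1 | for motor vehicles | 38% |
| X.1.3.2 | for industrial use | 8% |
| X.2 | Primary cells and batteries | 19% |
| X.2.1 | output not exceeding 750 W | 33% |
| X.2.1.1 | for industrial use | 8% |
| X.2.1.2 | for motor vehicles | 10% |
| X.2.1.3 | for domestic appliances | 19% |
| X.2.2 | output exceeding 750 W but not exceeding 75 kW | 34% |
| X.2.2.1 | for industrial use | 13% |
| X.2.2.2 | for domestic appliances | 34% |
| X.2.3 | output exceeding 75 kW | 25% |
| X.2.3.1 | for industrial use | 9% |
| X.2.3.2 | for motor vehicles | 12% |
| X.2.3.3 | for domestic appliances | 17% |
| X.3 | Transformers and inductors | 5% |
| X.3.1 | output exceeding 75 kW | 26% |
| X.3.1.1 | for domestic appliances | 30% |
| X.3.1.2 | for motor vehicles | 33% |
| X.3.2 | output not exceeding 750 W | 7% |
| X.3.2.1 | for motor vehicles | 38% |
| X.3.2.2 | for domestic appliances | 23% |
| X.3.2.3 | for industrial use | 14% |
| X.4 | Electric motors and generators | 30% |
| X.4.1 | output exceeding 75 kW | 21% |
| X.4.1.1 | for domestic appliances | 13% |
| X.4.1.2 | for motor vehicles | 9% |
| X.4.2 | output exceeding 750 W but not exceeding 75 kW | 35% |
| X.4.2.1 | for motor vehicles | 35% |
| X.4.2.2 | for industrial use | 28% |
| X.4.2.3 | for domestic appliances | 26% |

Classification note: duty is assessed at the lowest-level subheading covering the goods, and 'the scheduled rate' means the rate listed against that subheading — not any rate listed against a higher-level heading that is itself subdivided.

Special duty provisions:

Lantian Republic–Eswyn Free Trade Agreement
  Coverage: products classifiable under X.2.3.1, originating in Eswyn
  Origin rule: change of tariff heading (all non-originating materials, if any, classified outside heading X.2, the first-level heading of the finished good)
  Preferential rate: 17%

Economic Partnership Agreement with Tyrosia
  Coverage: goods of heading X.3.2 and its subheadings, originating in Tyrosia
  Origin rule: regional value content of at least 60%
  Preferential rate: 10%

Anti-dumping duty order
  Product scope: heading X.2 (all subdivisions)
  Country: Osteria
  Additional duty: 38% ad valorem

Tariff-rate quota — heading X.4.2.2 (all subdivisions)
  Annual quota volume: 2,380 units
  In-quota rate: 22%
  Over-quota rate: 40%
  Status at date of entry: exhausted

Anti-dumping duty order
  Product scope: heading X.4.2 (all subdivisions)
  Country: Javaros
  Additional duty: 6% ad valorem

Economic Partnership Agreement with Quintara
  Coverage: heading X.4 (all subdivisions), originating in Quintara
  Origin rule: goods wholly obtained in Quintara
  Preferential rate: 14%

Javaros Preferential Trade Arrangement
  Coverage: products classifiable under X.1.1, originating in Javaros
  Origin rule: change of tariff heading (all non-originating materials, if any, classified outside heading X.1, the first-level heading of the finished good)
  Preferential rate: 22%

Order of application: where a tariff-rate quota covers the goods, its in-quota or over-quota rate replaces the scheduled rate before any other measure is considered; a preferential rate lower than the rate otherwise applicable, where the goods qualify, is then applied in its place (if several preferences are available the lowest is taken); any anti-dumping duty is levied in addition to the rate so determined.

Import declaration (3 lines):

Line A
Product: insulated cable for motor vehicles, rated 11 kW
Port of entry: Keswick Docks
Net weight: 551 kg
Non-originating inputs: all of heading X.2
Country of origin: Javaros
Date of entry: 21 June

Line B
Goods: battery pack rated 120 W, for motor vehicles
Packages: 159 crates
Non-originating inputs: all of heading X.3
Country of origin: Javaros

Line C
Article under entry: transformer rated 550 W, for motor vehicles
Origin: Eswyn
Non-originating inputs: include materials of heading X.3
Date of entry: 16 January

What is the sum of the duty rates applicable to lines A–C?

Line A: insulated cable → X.1; rated 11 kW → X.1.1; for motor vehicles → X.1.1.1. Scheduled 24%. Javaros agreement on X.1.1: CTH met → 22% available; preferential 22%. → 22%.
Line B: battery pack → X.2; rated 120 W → X.2.1; for motor vehicles → X.2.1.2. Scheduled 10%. Javaros agreement on X.1.1: X.2.1.2 not covered. → 10%.
Line C: transformer → X.3; rated 550 W → X.3.2; for motor vehicles → X.3.2.1. Scheduled 38%. Eswyn agreement on X.2.3.1: X.3.2.1 not covered. → 38%.
Sum: 22% + 10% + 38% = 70%.

70%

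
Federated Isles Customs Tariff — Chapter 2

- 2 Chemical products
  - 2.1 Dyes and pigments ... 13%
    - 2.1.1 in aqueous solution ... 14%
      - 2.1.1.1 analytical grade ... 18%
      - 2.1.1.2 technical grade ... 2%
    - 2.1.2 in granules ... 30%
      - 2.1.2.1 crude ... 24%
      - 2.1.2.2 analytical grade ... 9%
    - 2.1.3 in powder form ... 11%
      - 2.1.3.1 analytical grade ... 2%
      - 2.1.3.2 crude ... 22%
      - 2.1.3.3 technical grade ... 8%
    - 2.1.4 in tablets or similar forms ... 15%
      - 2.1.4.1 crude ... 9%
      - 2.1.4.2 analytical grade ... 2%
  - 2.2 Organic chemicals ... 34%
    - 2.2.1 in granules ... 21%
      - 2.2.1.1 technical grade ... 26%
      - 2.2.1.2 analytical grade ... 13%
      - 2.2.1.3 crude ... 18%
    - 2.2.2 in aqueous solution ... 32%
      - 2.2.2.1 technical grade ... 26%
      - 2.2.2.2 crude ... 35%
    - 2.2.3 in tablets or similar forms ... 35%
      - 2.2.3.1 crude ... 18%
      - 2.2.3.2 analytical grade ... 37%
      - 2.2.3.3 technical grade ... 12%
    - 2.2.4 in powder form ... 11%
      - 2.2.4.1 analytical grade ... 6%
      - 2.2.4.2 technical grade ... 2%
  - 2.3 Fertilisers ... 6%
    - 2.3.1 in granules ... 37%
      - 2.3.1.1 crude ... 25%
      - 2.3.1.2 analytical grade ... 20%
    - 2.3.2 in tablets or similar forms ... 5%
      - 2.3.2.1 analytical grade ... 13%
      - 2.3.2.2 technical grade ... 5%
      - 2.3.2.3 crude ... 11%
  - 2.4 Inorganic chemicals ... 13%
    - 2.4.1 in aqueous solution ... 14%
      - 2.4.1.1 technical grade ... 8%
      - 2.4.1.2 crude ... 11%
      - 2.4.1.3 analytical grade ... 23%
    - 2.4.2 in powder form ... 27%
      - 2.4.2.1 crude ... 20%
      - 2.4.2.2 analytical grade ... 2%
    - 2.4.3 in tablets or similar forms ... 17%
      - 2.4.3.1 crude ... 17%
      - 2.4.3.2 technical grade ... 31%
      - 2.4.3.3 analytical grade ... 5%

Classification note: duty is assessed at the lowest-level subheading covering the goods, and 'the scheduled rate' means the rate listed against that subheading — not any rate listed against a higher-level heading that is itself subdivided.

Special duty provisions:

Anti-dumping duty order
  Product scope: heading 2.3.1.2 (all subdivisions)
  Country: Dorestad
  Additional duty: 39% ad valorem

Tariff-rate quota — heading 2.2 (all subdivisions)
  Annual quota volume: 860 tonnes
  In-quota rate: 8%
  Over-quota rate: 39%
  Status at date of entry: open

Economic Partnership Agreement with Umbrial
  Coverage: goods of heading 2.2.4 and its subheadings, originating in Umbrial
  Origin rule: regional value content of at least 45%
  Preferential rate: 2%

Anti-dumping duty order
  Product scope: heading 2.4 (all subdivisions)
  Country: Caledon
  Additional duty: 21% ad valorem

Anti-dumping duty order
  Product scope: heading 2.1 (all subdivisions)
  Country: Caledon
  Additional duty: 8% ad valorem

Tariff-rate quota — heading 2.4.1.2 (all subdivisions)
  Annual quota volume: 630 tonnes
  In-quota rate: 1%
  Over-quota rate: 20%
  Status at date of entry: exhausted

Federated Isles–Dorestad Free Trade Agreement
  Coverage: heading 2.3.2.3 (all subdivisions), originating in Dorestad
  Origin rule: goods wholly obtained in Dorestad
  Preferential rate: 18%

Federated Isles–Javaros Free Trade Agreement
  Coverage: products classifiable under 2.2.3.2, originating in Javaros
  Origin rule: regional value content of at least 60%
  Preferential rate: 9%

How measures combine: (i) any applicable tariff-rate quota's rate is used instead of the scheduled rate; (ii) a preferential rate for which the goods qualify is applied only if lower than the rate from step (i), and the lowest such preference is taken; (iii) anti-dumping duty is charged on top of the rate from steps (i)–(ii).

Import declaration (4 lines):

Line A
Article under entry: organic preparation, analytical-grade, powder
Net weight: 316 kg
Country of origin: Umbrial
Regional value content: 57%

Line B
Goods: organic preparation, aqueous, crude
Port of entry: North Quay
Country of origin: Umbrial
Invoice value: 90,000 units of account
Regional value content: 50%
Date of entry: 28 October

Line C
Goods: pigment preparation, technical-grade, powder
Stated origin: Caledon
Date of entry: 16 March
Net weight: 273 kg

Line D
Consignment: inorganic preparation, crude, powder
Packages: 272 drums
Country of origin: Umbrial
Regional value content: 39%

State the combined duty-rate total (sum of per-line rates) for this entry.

46%

Line A: organic → 2.2; powder → 2.2.4; analytical-grade → 2.2.4.1. Scheduled 6%. quota on 2.2 open → in-quota 8%; Umbrial agreement on 2.2.4: RVC ≥ 45% → 2% available; preferential 2%. → 2%.
Line B: organic → 2.2; aqueous → 2.2.2; crude → 2.2.2.2. Scheduled 35%. quota on 2.2 open → in-quota 8%; Umbrial agreement on 2.2.4: 2.2.2.2 not covered. → 8%.
Line C: pigment → 2.1; powder → 2.1.3; technical-grade → 2.1.3.3. Scheduled 8%. anti-dumping (Caledon, 2.1): +8%; total 8% + 8% = 16%. → 16%.
Line D: inorganic → 2.4; powder → 2.4.2; crude → 2.4.2.1. Scheduled 20%. Umbrial agreement on 2.2.4: 2.4.2.1 not covered. → 20%.
Sum: 2% + 8% + 16% + 20% = 46%.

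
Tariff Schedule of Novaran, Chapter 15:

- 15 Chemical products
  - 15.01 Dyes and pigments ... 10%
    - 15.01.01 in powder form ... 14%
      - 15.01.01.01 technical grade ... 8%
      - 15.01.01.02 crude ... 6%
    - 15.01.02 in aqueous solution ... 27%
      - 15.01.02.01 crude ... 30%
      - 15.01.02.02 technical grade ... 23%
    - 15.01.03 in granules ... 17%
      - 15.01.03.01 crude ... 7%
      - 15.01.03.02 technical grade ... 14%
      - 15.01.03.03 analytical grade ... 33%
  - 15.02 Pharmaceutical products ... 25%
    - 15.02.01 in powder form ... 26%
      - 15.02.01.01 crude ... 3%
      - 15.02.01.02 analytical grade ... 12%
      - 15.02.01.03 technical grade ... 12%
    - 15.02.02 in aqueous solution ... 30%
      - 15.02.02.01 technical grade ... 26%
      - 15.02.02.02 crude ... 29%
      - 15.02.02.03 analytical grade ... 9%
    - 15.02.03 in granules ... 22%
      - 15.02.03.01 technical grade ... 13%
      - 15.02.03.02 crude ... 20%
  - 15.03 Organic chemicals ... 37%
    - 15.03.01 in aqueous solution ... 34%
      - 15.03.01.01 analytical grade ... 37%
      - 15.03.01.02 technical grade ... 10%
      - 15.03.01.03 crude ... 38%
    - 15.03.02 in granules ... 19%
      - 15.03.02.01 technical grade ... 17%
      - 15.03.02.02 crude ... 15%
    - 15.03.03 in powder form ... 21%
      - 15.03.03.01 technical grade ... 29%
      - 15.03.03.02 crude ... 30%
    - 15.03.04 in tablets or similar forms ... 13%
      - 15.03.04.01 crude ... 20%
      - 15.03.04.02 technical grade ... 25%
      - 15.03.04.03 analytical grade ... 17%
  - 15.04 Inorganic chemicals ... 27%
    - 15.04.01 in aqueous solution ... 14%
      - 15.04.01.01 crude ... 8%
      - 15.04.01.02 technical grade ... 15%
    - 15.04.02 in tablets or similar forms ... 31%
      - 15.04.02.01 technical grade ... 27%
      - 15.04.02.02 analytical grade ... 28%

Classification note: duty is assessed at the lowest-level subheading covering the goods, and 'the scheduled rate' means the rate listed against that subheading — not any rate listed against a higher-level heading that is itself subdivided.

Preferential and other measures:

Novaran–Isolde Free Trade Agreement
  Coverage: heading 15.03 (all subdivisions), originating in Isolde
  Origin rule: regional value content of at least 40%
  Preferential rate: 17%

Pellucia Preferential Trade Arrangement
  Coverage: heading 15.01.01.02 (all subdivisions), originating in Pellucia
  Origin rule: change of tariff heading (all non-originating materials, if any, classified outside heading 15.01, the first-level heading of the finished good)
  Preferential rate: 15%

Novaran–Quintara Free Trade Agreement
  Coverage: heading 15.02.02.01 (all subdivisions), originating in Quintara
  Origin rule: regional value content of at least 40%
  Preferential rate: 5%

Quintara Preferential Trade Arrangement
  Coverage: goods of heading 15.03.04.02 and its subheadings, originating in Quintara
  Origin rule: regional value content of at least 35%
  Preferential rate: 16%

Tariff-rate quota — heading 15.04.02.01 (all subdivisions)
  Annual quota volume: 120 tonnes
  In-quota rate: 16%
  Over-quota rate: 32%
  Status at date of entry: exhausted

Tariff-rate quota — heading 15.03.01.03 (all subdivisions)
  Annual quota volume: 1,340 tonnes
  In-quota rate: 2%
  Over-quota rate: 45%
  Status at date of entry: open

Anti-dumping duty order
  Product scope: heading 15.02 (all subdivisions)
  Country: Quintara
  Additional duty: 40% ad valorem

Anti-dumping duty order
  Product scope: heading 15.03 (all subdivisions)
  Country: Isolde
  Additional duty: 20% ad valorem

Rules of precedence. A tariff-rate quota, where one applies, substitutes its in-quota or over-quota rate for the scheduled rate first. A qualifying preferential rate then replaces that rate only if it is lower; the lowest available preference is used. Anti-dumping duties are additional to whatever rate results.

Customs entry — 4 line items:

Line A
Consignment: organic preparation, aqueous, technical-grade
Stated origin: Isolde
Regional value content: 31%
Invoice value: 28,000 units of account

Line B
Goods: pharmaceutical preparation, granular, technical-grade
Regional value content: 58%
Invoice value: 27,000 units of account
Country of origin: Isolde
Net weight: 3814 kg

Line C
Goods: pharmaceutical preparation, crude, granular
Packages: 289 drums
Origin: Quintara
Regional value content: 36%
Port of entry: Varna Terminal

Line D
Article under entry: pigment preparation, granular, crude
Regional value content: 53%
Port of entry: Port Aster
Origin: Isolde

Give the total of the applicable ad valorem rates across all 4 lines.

110%

Line A: organic → 15.03; aqueous → 15.03.01; technical-grade → 15.03.01.02. Scheduled 10%. Isolde agreement on 15.03: RVC < 40%; anti-dumping (Isolde, 15.03): +20%; total 10% + 20% = 30%. → 30%.
Line B: pharmaceutical → 15.02; granular → 15.02.03; technical-grade → 15.02.03.01. Scheduled 13%. Isolde agreement on 15.03: 15.02.03.01 not covered. → 13%.
Line C: pharmaceutical → 15.02; granular → 15.02.03; crude → 15.02.03.02. Scheduled 20%. Quintara agreement on 15.02.02.01: 15.02.03.02 not covered; Quintara agreement on 15.03.04.02: 15.02.03.02 not covered; anti-dumping (Quintara, 15.02): +40%; total 20% + 40% = 60%. → 60%.
Line D: pigment → 15.01; granular → 15.01.03; crude → 15.01.03.01. Scheduled 7%. Isolde agreement on 15.03: 15.01.03.01 not covered. → 7%.
Sum: 30% + 13% + 60% + 7% = 110%.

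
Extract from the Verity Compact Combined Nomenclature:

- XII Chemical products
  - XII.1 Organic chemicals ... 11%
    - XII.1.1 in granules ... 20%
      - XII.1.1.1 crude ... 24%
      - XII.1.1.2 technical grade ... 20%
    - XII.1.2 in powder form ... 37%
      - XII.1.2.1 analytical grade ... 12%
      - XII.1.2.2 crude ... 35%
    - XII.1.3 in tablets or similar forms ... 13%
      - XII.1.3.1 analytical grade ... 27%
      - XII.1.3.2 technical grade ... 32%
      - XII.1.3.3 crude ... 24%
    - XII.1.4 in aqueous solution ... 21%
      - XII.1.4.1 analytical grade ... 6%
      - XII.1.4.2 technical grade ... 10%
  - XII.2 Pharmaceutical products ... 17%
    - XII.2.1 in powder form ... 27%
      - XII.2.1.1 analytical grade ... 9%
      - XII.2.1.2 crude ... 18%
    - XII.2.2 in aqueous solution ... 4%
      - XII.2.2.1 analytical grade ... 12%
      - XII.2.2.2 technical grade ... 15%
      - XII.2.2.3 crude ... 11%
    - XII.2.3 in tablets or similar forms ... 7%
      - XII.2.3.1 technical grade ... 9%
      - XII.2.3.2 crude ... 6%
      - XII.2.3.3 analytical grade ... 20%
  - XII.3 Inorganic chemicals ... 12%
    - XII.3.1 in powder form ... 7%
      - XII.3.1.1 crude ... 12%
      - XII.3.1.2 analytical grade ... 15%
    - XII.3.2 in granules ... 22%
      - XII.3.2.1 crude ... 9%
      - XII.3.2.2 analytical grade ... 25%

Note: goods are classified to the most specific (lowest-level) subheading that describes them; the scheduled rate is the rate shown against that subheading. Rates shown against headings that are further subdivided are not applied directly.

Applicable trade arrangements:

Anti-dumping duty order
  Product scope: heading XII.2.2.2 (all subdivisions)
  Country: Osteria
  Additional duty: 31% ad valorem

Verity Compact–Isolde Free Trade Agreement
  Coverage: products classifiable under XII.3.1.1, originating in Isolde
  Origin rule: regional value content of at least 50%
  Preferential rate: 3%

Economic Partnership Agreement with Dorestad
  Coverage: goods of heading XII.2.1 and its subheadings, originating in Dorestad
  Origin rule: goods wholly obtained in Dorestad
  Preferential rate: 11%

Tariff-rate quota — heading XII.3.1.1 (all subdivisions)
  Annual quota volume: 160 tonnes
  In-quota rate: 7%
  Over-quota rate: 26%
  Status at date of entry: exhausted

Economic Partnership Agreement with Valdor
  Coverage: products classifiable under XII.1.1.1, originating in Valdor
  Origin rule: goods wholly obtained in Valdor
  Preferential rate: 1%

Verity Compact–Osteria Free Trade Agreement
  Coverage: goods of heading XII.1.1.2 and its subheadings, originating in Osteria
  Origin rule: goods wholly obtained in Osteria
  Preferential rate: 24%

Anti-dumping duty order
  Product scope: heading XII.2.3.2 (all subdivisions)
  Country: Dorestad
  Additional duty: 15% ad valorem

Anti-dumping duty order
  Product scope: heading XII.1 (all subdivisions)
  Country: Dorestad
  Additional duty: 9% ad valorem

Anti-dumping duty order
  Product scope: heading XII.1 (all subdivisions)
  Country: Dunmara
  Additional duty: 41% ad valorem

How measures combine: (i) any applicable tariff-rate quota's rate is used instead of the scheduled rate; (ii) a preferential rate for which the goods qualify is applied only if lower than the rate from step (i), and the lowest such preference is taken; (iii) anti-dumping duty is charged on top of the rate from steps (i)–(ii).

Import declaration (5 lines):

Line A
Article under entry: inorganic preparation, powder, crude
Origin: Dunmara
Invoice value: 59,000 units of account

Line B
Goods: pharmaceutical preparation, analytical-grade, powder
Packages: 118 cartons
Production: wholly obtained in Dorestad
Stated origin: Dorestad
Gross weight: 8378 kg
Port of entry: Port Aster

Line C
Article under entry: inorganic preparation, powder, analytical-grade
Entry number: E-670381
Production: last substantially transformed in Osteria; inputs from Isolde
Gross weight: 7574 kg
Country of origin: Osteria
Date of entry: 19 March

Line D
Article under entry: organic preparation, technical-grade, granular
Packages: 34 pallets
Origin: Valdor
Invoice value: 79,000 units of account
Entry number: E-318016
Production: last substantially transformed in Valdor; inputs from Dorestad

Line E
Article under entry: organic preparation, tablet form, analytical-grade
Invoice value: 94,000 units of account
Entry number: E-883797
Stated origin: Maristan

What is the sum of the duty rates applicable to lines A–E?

Line A: inorganic → XII.3; powder → XII.3.1; crude → XII.3.1.1. Scheduled 12%. quota on XII.3.1.1 exhausted → over-quota 26%. → 26%.
Line B: pharmaceutical → XII.2; powder → XII.2.1; analytical-grade → XII.2.1.1. Scheduled 9%. Dorestad agreement on XII.2.1: wholly obtained → 11% available; preference 11% not lower than 9% → no reduction. → 9%.
Line C: inorganic → XII.3; powder → XII.3.1; analytical-grade → XII.3.1.2. Scheduled 15%. Osteria agreement on XII.1.1.2: XII.3.1.2 not covered. → 15%.
Line D: organic → XII.1; granular → XII.1.1; technical-grade → XII.1.1.2. Scheduled 20%. Valdor agreement on XII.1.1.1: XII.1.1.2 not covered. → 20%.
Line E: organic → XII.1; tablet form → XII.1.3; analytical-grade → XII.1.3.1. Scheduled 27%. No special measure applies. → 27%.
Sum: 26% + 9% + 15% + 20% + 27% = 97%.

97%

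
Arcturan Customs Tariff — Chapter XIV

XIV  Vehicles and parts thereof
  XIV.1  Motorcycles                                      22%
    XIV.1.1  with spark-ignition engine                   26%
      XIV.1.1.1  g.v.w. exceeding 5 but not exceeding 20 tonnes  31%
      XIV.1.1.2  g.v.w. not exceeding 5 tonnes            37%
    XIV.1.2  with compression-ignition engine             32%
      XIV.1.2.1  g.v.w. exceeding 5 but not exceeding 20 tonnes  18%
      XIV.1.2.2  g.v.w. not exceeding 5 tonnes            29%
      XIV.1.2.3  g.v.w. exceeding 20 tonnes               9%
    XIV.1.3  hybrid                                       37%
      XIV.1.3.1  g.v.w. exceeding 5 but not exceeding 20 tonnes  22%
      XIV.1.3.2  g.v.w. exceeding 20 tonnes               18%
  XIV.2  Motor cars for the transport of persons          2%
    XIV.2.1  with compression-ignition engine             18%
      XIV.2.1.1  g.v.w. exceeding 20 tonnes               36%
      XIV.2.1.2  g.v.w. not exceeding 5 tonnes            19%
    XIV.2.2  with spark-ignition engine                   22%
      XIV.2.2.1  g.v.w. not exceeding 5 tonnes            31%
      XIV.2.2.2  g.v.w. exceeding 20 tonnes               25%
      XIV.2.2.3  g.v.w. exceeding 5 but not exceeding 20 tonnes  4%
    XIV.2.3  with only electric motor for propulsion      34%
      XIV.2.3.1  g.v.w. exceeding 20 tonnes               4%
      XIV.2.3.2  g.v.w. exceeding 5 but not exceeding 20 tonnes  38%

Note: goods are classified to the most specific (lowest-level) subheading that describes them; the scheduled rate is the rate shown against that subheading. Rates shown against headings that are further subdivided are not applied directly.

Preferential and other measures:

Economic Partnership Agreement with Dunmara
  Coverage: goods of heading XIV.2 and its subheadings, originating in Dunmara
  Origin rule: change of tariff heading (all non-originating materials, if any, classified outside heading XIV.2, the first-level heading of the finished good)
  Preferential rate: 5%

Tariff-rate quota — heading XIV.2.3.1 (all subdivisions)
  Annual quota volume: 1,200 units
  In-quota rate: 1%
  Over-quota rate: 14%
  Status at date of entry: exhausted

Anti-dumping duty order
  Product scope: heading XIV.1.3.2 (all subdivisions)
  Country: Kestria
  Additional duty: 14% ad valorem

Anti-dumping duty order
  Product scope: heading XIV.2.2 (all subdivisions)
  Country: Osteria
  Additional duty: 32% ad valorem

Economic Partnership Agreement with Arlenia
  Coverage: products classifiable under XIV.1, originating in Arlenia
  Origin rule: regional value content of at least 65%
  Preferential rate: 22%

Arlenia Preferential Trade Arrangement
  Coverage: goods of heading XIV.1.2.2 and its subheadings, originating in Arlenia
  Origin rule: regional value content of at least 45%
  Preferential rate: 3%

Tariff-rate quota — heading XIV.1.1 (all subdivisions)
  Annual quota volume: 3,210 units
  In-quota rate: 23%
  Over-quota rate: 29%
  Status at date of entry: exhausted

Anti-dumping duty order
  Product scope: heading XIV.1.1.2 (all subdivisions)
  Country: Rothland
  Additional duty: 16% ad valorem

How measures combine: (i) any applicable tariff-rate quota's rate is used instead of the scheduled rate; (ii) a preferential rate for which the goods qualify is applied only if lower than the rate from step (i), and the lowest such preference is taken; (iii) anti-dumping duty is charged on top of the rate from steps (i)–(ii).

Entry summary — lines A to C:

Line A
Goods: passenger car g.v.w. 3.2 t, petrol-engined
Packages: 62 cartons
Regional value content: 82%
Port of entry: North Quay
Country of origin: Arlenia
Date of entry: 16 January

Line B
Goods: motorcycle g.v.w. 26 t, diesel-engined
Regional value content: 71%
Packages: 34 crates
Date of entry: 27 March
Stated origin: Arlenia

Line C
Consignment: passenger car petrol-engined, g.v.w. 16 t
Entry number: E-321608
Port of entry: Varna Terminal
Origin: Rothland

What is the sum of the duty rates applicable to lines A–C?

Line A: passenger car → XIV.2; petrol-engined → XIV.2.2; g.v.w. 3.2 t → XIV.2.2.1. Scheduled 31%. Arlenia agreement on XIV.1: XIV.2.2.1 not covered; Arlenia agreement on XIV.1.2.2: XIV.2.2.1 not covered. → 31%.
Line B: motorcycle → XIV.1; diesel-engined → XIV.1.2; g.v.w. 26 t → XIV.1.2.3. Scheduled 9%. Arlenia agreement on XIV.1: RVC ≥ 65% → 22% available; Arlenia agreement on XIV.1.2.2: XIV.1.2.3 not covered; preference 22% not lower than 9% → no reduction. → 9%.
Line C: passenger car → XIV.2; petrol-engined → XIV.2.2; g.v.w. 16 t → XIV.2.2.3. Scheduled 4%. No special measure applies. → 4%.
Sum: 31% + 9% + 4% = 44%.

44%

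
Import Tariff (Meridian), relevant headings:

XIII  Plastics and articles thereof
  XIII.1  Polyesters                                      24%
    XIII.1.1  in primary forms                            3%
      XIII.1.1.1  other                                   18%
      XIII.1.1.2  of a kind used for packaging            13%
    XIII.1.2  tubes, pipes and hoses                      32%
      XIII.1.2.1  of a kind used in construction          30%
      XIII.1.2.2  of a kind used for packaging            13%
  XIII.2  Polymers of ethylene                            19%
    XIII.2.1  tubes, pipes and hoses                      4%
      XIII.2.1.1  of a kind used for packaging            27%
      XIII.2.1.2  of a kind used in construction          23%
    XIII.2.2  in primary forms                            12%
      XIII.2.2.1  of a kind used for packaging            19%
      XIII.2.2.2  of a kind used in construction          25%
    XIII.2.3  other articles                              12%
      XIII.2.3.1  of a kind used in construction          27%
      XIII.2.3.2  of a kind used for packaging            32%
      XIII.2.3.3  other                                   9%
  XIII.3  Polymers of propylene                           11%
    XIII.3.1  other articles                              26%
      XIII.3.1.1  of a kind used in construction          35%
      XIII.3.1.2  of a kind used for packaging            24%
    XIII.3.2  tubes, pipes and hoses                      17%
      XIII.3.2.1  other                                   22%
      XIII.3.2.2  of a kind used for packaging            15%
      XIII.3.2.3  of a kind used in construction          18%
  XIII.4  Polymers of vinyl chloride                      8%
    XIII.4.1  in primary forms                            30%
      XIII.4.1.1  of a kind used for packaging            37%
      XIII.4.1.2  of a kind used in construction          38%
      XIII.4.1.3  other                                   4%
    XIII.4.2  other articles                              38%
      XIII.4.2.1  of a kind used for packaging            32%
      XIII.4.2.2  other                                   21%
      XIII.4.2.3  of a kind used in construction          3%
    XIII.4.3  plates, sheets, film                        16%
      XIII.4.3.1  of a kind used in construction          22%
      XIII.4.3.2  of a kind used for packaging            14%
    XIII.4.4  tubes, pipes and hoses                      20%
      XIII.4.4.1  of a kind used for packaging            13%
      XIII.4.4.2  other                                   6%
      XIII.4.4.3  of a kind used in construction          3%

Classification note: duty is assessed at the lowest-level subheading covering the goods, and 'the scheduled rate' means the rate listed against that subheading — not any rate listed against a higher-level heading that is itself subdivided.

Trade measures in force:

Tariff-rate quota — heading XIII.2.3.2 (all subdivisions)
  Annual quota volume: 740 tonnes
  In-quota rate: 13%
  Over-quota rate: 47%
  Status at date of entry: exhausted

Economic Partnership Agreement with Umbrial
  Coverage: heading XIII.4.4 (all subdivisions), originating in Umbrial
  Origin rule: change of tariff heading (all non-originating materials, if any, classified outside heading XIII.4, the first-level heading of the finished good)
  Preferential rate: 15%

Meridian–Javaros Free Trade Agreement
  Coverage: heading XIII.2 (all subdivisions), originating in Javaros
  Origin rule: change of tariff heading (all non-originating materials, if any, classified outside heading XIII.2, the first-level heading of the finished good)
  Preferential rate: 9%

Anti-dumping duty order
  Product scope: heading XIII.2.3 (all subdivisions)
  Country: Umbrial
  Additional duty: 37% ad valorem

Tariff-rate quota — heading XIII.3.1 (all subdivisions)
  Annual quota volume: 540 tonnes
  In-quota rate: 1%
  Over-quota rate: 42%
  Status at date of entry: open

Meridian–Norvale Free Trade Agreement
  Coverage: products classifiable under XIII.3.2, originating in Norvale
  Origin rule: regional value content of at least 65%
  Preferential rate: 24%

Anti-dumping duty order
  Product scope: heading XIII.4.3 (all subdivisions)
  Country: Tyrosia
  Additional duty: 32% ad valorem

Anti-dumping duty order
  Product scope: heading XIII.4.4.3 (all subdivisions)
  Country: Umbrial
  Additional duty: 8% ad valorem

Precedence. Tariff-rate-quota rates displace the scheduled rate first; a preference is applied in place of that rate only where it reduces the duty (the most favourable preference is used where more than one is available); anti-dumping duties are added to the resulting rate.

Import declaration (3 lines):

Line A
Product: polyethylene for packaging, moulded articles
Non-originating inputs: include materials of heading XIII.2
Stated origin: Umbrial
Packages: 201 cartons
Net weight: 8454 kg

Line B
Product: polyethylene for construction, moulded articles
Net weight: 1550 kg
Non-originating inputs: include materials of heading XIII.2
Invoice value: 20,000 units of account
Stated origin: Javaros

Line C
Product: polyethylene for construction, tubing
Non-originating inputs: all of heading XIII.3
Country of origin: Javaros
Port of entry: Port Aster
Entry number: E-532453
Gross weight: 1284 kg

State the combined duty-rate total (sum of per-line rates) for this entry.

120%

Line A: polyethylene → XIII.2; moulded articles → XIII.2.3; for packaging → XIII.2.3.2. Scheduled 32%. quota on XIII.2.3.2 exhausted → over-quota 47%; Umbrial agreement on XIII.4.4: XIII.2.3.2 not covered; anti-dumping (Umbrial, XIII.2.3): +37%; total 47% + 37% = 84%. → 84%.
Line B: polyethylene → XIII.2; moulded articles → XIII.2.3; for construction → XIII.2.3.1. Scheduled 27%. Javaros agreement on XIII.2: CTH not met. → 27%.
Line C: polyethylene → XIII.2; tubing → XIII.2.1; for construction → XIII.2.1.2. Scheduled 23%. Javaros agreement on XIII.2: CTH met → 9% available; preferential 9%. → 9%.
Sum: 84% + 27% + 9% = 120%.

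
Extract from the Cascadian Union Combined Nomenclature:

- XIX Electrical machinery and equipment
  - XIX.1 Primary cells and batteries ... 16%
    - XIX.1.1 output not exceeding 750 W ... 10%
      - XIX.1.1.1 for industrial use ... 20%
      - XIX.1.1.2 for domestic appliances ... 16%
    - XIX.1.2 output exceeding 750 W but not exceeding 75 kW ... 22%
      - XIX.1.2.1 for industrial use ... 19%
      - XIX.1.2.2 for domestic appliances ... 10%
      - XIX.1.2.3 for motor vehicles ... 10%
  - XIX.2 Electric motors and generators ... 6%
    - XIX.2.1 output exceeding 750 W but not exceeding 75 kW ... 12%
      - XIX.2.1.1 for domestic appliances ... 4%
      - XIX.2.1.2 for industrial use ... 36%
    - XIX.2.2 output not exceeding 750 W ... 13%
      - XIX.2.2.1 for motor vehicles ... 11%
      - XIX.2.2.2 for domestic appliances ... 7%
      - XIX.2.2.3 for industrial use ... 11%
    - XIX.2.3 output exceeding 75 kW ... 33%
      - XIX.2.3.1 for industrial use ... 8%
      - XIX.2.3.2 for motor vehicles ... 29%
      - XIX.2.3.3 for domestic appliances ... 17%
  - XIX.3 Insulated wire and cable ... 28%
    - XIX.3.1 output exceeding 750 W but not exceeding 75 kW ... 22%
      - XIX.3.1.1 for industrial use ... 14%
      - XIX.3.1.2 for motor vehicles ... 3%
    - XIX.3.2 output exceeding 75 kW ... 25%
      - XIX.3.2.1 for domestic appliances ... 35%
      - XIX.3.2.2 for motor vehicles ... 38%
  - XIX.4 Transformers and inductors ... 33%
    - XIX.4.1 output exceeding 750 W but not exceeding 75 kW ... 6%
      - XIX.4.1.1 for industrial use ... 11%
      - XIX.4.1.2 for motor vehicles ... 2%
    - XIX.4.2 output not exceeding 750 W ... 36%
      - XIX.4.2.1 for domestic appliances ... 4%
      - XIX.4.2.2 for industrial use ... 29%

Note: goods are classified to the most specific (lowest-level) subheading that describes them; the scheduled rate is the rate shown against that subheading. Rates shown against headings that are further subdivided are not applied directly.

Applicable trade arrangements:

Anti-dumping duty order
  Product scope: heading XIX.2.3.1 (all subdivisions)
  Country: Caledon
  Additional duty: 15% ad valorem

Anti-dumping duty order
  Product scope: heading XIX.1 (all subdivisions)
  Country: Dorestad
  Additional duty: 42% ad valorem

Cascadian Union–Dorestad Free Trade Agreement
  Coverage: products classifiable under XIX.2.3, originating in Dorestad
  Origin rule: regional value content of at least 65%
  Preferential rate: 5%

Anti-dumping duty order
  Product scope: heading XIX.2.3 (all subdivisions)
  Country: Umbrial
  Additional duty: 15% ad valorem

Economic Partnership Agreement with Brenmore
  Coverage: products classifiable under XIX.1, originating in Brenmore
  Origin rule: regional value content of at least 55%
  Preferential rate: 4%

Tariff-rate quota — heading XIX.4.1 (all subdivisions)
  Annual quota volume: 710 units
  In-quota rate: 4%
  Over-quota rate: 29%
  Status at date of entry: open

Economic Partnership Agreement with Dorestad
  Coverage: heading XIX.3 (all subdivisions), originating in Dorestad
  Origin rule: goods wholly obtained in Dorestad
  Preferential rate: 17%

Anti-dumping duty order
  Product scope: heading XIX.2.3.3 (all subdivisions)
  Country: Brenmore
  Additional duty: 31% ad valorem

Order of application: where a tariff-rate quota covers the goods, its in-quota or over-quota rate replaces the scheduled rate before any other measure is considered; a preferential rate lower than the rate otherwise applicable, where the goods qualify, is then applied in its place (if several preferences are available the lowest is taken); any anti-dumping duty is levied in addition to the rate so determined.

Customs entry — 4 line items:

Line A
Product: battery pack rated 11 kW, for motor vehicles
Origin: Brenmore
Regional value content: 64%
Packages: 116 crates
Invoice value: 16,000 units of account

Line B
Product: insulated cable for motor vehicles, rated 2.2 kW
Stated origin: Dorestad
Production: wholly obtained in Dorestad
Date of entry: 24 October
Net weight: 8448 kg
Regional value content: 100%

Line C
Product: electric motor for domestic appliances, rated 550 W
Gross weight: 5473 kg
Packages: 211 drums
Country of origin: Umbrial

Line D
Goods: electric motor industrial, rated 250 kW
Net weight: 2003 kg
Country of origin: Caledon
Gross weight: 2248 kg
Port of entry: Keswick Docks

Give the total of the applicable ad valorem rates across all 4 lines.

37%

Line A: battery pack → XIX.1; rated 11 kW → XIX.1.2; for motor vehicles → XIX.1.2.3. Scheduled 10%. Brenmore agreement on XIX.1: RVC ≥ 55% → 4% available; preferential 4%. → 4%.
Line B: insulated cable → XIX.3; rated 2.2 kW → XIX.3.1; for motor vehicles → XIX.3.1.2. Scheduled 3%. Dorestad agreement on XIX.2.3: XIX.3.1.2 not covered; Dorestad agreement on XIX.3: wholly obtained → 17% available; preference 17% not lower than 3% → no reduction. → 3%.
Line C: electric motor → XIX.2; rated 550 W → XIX.2.2; for domestic appliances → XIX.2.2.2. Scheduled 7%. No special measure applies. → 7%.
Line D: electric motor → XIX.2; rated 250 kW → XIX.2.3; industrial → XIX.2.3.1. Scheduled 8%. anti-dumping (Caledon, XIX.2.3.1): +15%; total 8% + 15% = 23%. → 23%.
Sum: 4% + 3% + 7% + 23% = 37%.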